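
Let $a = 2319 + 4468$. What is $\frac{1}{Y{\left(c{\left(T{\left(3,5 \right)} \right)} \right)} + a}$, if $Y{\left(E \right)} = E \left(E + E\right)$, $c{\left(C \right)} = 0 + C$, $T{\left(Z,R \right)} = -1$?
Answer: $\frac{1}{6789} \approx 0.0001473$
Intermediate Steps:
$c{\left(C \right)} = C$
$a = 6787$
$Y{\left(E \right)} = 2 E^{2}$ ($Y{\left(E \right)} = E 2 E = 2 E^{2}$)
$\frac{1}{Y{\left(c{\left(T{\left(3,5 \right)} \right)} \right)} + a} = \frac{1}{2 \left(-1\right)^{2} + 6787} = \frac{1}{2 \cdot 1 + 6787} = \frac{1}{2 + 6787} = \frac{1}{6789}$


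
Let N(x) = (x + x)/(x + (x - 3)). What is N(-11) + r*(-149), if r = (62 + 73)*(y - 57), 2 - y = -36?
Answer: 9554647/25 ≈ 3.8219e+5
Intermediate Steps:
y = 38 (y = 2 - 1*(-36) = 2 + 36 = 38)
r = -2565 (r = (62 + 73)*(38 - 57) = 135*(-19) = -2565)
N(x) = 2*x/(-3 + 2*x) (N(x) = (2*x)/(x + (-3 + x)) = (2*x)/(-3 + 2*x) = 2*x/(-3 + 2*x))
N(-11) + r*(-149) = 2*(-11)/(-3 + 2*(-11)) - 2565*(-149) = 2*(-11)/(-3 - 22) + 382185 = 2*(-11)/(-25) + 382185 = 2*(-11)*(-1/25) + 382185 = 22/25 + 382185 = 9554647/25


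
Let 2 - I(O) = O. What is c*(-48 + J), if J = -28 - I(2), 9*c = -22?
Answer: 1672/9 ≈ 185.78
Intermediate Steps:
c = -22/9 (c = (1/9)*(-22) = -22/9 ≈ -2.4444)
I(O) = 2 - O
J = -28 (J = -28 - (2 - 1*2) = -28 - (2 - 2) = -28 - 1*0 = -28 + 0 = -28)
c*(-48 + J) = -22*(-48 - 28)/9 = -22/9*(-76) = 1672/9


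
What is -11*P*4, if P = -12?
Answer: 528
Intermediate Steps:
-11*P*4 = -11*(-12)*4 = 132*4 = 528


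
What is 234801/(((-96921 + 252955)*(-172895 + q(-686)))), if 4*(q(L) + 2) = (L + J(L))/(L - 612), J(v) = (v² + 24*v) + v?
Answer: -13853259/1592493614312 ≈ -8.6991e-6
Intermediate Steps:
J(v) = v² + 25*v
q(L) = -2 + (L + L*(25 + L))/(4*(-612 + L)) (q(L) = -2 + ((L + L*(25 + L))/(L - 612))/4 = -2 + ((L + L*(25 + L))/(-612 + L))/4 = -2 + (L + L*(25 + L))/(4*(-612 + L)))
234801/(((-96921 + 252955)*(-172895 + q(-686)))) = 234801/(((-96921 + 252955)*(-172895 + (4896 + (-686)² + 18*(-686))/(4*(-612 - 686))))) = 234801/((156034*(-172895 + (¼)*(4896 + 470596 - 12348)/(-1298)))) = 234801/((156034*(-172895 + (¼)*(-1/1298)*463144))) = 234801/((156034*(-172895 - 5263/59))) = 234801/((156034*(-10206068/59))) = 234801/(-1592493614312/59) = 234801*(-59/1592493614312) = -13853259/1592493614312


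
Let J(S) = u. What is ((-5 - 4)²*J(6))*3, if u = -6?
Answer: -1458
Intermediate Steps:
J(S) = -6
((-5 - 4)²*J(6))*3 = ((-5 - 4)²*(-6))*3 = ((-9)²*(-6))*3 = (81*(-6))*3 = -486*3 = -1458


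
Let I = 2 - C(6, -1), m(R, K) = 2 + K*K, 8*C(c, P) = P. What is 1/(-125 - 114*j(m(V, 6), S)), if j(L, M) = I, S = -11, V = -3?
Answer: -4/1469 ≈ -0.0027229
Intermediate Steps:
C(c, P) = P/8
m(R, K) = 2 + K²
I = 17/8 (I = 2 - (-1)/8 = 2 - 1*(-⅛) = 2 + ⅛ = 17/8 ≈ 2.1250)
j(L, M) = 17/8
1/(-125 - 114*j(m(V, 6), S)) = 1/(-125 - 114*17/8) = 1/(-125 - 969/4) = 1/(-1469/4) = -4/1469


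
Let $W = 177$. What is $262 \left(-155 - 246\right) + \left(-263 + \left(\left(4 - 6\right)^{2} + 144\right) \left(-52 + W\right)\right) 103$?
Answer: $1773349$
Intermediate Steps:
$262 \left(-155 - 246\right) + \left(-263 + \left(\left(4 - 6\right)^{2} + 144\right) \left(-52 + W\right)\right) 103 = 262 \left(-155 - 246\right) + \left(-263 + \left(\left(4 - 6\right)^{2} + 144\right) \left(-52 + 177\right)\right) 103 = 262 \left(-401\right) + \left(-263 + \left(\left(-2\right)^{2} + 144\right) 125\right) 103 = -105062 + \left(-263 + \left(4 + 144\right) 125\right) 103 = -105062 + \left(-263 + 148 \cdot 125\right) 103 = -105062 + \left(-263 + 18500\right) 103 = -105062 + 18237 \cdot 103 = -105062 + 1878411 = 1773349$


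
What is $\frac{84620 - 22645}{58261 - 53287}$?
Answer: $\frac{61975}{4974} \approx 12.46$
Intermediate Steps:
$\frac{84620 - 22645}{58261 - 53287} = \frac{61975}{4974}$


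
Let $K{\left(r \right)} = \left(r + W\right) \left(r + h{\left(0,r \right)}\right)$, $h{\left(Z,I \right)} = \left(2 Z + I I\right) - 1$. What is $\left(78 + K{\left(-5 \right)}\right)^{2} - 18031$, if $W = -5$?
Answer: $-5487$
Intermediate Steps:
$h{\left(Z,I \right)} = -1 + I^{2} + 2 Z$ ($h{\left(Z,I \right)} = \left(2 Z + I^{2}\right) - 1 = \left(I^{2} + 2 Z\right) - 1 = -1 + I^{2} + 2 Z$)
$K{\left(r \right)} = \left(-5 + r\right) \left(-1 + r + r^{2}\right)$ ($K{\left(r \right)} = \left(r - 5\right) \left(r + \left(-1 + r^{2} + 2 \cdot 0\right)\right) = \left(-5 + r\right) \left(r + \left(-1 + r^{2} + 0\right)\right) = \left(-5 + r\right) \left(r + \left(-1 + r^{2}\right)\right) = \left(-5 + r\right) \left(-1 + r + r^{2}\right)$)
$\left(78 + K{\left(-5 \right)}\right)^{2} - 18031 = \left(78 + \left(5 + \left(-5\right)^{3} - -30 - 4 \left(-5\right)^{2}\right)\right)^{2} - 18031 = \left(78 + \left(5 - 125 + 30 - 100\right)\right)^{2} - 18031 = \left(78 - 190\right)^{2} - 18031 = \left(-112\right)^{2} - 18031 = 12544 - 18031 = -5487$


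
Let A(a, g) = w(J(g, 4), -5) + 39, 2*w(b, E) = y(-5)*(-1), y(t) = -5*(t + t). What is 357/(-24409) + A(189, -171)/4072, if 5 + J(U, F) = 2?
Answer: -79427/7099532 ≈ -0.011188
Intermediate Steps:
y(t) = -10*t
J(U, F) = -3 (J(U, F) = -5 + 2 = -3)
w(b, E) = -25 (w(b, E) = (-10*(-5)*(-1))/2 = (50*(-1))/2 = (½)*(-50) = -25)
A(a, g) = 14 (A(a, g) = -25 + 39 = 14)
357/(-24409) + A(189, -171)/4072 = 357/(-24409) + 14/4072 = 357*(-1/24409) + 14*(1/4072) = -51/3487 + 7/2036 = -79427/7099532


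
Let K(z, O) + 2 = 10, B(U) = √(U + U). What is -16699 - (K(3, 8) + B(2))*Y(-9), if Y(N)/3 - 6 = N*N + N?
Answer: -19039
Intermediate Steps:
Y(N) = 18 + 3*N + 3*N² (Y(N) = 18 + 3*(N*N + N) = 18 + 3*(N² + N) = 18 + 3*(N + N²) = 18 + (3*N + 3*N²) = 18 + 3*N + 3*N²)
B(U) = √2*√U (B(U) = √(2*U) = √2*√U)
K(z, O) = 8 (K(z, O) = -2 + 10 = 8)
-16699 - (K(3, 8) + B(2))*Y(-9) = -16699 - (8 + √2*√2)*(18 + 3*(-9) + 3*(-9)²) = -16699 - (8 + 2)*(18 - 27 + 3*81) = -16699 - 10*(18 - 27 + 243) = -16699 - 10*234 = -16699 - 1*2340 = -16699 - 2340 = -19039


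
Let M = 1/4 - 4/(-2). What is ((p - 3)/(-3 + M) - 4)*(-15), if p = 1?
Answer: 20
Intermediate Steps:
M = 9/4 (M = 1*(¼) - 4*(-½) = ¼ + 2 = 9/4 ≈ 2.2500)
((p - 3)/(-3 + M) - 4)*(-15) = ((1 - 3)/(-3 + 9/4) - 4)*(-15) = (-2/(-¾) - 4)*(-15) = (-2*(-4/3) - 4)*(-15) = (8/3 - 4)*(-15) = -4/3*(-15) = 20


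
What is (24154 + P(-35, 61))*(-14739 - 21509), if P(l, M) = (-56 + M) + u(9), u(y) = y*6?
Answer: -877672824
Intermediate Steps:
u(y) = 6*y
P(l, M) = -2 + M (P(l, M) = (-56 + M) + 6*9 = (-56 + M) + 54 = -2 + M)
(24154 + P(-35, 61))*(-14739 - 21509) = (24154 + (-2 + 61))*(-14739 - 21509) = (24154 + 59)*(-36248) = 24213*(-36248) = -877672824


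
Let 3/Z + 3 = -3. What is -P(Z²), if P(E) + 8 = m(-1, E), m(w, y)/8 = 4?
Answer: -24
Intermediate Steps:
Z = -½ (Z = 3/(-3 - 3) = 3/(-6) = 3*(-⅙) = -½ ≈ -0.50000)
m(w, y) = 32 (m(w, y) = 8*4 = 32)
P(E) = 24 (P(E) = -8 + 32 = 24)
-P(Z²) = -1*24 = -24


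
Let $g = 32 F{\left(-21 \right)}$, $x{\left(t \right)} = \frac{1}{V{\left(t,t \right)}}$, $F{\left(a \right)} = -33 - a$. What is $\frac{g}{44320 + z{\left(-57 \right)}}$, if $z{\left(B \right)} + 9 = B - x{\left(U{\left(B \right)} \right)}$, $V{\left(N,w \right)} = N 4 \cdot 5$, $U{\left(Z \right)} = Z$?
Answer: $- \frac{437760}{50449561} \approx -0.0086772$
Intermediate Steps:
$V{\left(N,w \right)} = 20 N$ ($V{\left(N,w \right)} = 4 N 5 = 20 N$)
$x{\left(t \right)} = \frac{1}{20 t}$
$z{\left(B \right)} = -9 + B - \frac{1}{20 B}$ ($z{\left(B \right)} = -9 + \left(B - \frac{1}{20 B}\right) = -9 + B - \frac{1}{20 B}$)
$g = -384$ ($g = 32 \left(-33 - -21\right) = 32 \left(-33 + 21\right) = 32 \left(-12\right) = -384$)
$\frac{g}{44320 + z{\left(-57 \right)}} = - \frac{384}{44320 - \left(66 - \frac{1}{1140}\right)} = - \frac{384}{44320 - \frac{75239}{1140}} = - \frac{384}{\frac{50449561}{1140}} = \left(-384\right) \frac{1140}{50449561} = - \frac{437760}{50449561}$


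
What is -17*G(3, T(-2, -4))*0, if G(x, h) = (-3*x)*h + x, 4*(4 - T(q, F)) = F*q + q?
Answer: 0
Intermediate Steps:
T(q, F) = 4 - q/4 - F*q/4 (T(q, F) = 4 - (F*q + q)/4 = 4 - (q + F*q)/4 = 4 + (-q/4 - F*q/4) = 4 - q/4 - F*q/4)
G(x, h) = x - 3*h*x (G(x, h) = -3*h*x + x = x - 3*h*x)
-17*G(3, T(-2, -4))*0 = -51*(1 - 3*(4 - 1/4*(-2) - 1/4*(-4)*(-2)))*0 = -51*(1 - 3*(4 + 1/2 - 2))*0 = -51*(1 - 3*5/2)*0 = -51*(1 - 15/2)*0 = -51*(-13)/2*0 = -17*(-39/2)*0 = (663/2)*0 = 0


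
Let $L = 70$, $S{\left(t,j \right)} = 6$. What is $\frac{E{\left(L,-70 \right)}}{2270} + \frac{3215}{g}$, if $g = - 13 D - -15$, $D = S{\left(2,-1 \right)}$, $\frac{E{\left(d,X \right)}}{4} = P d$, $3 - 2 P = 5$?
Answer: $- \frac{731569}{14301} \approx -51.155$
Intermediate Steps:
$P = -1$ ($P = \frac{3}{2} - \frac{5}{2} = -1$)
$E{\left(d,X \right)} = - 4 d$ ($E{\left(d,X \right)} = 4 \left(- d\right) = - 4 d$)
$D = 6$
$g = -63$ ($g = \left(-13\right) 6 - -15 = -78 + 15 = -63$)
$\frac{E{\left(L,-70 \right)}}{2270} + \frac{3215}{g} = \frac{\left(-4\right) 70}{2270} + \frac{3215}{-63} = \left(-280\right) \frac{1}{2270} + 3215 \left(- \frac{1}{63}\right) = - \frac{28}{227} - \frac{3215}{63} = - \frac{731569}{14301}$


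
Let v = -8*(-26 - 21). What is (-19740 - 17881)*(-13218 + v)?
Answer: 483128882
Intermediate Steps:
v = 376 (v = -8*(-47) = 376)
(-19740 - 17881)*(-13218 + v) = (-19740 - 17881)*(-13218 + 376) = -37621*(-12842) = 483128882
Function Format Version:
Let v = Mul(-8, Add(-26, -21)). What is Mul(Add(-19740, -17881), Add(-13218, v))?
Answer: 483128882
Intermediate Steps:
v = 376 (v = Mul(-8, -47) = 376)
Mul(Add(-19740, -17881), Add(-13218, v)) = Mul(Add(-19740, -17881), Add(-13218, 376)) = Mul(-37621, -12842) = 483128882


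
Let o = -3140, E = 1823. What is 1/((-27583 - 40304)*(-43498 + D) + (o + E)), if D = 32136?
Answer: 1/771330777 ≈ 1.2965e-9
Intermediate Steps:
1/((-27583 - 40304)*(-43498 + D) + (o + E)) = 1/((-27583 - 40304)*(-43498 + 32136) + (-3140 + 1823)) = 1/(-67887*(-11362) - 1317) = 1/(771332094 - 1317) = 1/771330777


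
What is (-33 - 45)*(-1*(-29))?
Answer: -2262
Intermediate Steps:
(-33 - 45)*(-1*(-29)) = -78*29 = -2262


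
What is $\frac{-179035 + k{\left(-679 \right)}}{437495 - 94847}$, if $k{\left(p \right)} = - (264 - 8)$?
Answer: $- \frac{179291}{342648} \approx -0.52325$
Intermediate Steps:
$k{\left(p \right)} = -256$ ($k{\left(p \right)} = \left(-1\right) 256 = -256$)
$\frac{-179035 + k{\left(-679 \right)}}{437495 - 94847} = \frac{-179035 - 256}{437495 - 94847} = - \frac{179291}{342648}$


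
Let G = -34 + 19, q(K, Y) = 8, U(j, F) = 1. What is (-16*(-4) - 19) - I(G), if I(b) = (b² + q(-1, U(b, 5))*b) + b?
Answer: -45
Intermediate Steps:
G = -15
I(b) = b² + 9*b (I(b) = (b² + 8*b) + b = b² + 9*b)
(-16*(-4) - 19) - I(G) = (-16*(-4) - 19) - (-15)*(9 - 15) = (64 - 19) - (-15)*(-6) = 45 - 1*90 = 45 - 90 = -45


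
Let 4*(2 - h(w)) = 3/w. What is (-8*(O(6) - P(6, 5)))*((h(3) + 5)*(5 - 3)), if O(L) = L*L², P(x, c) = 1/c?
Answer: -116532/5 ≈ -23306.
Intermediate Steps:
h(w) = 2 - 3/(4*w)
O(L) = L³
(-8*(O(6) - P(6, 5)))*((h(3) + 5)*(5 - 3)) = (-8*(6³ - 1/5))*(((2 - ¾/3) + 5)*(5 - 3)) = (-8*(216 - 1*⅕))*(((2 - ¾*⅓) + 5)*2) = (-8*(216 - ⅕))*(((2 - ¼) + 5)*2) = (-8*1079/5)*((7/4 + 5)*2) = -58266*2/5 = -8632/5*27/2 = -116532/5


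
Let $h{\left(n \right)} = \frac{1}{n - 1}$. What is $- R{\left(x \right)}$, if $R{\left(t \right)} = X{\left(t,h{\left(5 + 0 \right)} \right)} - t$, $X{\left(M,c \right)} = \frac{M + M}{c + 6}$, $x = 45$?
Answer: $\frac{153}{5} \approx 30.6$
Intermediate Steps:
$h{\left(n \right)} = \frac{1}{-1 + n}$
$X{\left(M,c \right)} = \frac{2 M}{6 + c}$
$R{\left(t \right)} = - \frac{17 t}{25}$ ($R{\left(t \right)} = \frac{2 t}{6 + \frac{1}{-1 + \left(5 + 0\right)}} - t = \frac{2 t}{6 + \frac{1}{-1 + 5}} - t = \frac{2 t}{6 + \frac{1}{4}} - t = \frac{2 t}{\frac{25}{4}} - t = 2 t \frac{4}{25} - t = \frac{8 t}{25} - t = - \frac{17 t}{25}$)
$- R{\left(x \right)} = - \frac{\left(-17\right) 45}{25} = \left(-1\right) \left(- \frac{153}{5}\right) = \frac{153}{5}$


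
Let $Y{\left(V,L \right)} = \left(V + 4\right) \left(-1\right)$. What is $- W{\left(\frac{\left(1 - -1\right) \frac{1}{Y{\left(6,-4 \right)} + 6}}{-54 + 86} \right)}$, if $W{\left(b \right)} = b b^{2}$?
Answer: $\frac{1}{262144} \approx 3.8147 \cdot 10^{-6}$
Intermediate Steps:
$Y{\left(V,L \right)} = -4 - V$ ($Y{\left(V,L \right)} = \left(4 + V\right) \left(-1\right) = -4 - V$)
$W{\left(b \right)} = b^{3}$
$- W{\left(\frac{\left(1 - -1\right) \frac{1}{Y{\left(6,-4 \right)} + 6}}{-54 + 86} \right)} = - \left(\frac{\left(1 - -1\right) \frac{1}{\left(-4 - 6\right) + 6}}{-54 + 86}\right)^{3} = - \left(\frac{\left(1 + \left(-4 + 5\right)\right) \frac{1}{\left(-4 - 6\right) + 6}}{32}\right)^{3} = - \left(\frac{1 + 1}{-10 + 6} \cdot \frac{1}{32}\right)^{3} = - \left(\frac{2}{-4} \cdot \frac{1}{32}\right)^{3} = - \left(2 \left(- \frac{1}{4}\right) \frac{1}{32}\right)^{3} = - \left(\left(- \frac{1}{2}\right) \frac{1}{32}\right)^{3} = - \left(- \frac{1}{64}\right)^{3} = \left(-1\right) \left(- \frac{1}{262144}\right) = \frac{1}{262144}$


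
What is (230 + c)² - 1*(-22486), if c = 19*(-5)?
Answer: 40711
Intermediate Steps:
c = -95
(230 + c)² - 1*(-22486) = (230 - 95)² - 1*(-22486) = 135² + 22486 = 18225 + 22486 = 40711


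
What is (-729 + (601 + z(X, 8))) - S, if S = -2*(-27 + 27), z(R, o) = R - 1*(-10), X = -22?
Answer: -140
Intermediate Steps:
z(R, o) = 10 + R (z(R, o) = R + 10 = 10 + R)
S = 0 (S = -2*0 = 0)
(-729 + (601 + z(X, 8))) - S = (-729 + (601 + (10 - 22))) - 1*0 = (-729 + (601 - 12)) + 0 = (-729 + 589) + 0 = -140 + 0 = -140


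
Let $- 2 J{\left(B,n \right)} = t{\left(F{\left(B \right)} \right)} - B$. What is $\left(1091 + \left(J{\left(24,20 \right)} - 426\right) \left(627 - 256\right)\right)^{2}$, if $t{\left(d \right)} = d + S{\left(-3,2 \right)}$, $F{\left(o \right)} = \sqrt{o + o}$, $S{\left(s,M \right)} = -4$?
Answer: $23033052813 + 225213324 \sqrt{3} \approx 2.3423 \cdot 10^{10}$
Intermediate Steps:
$F{\left(o \right)} = \sqrt{2} \sqrt{o}$ ($F{\left(o \right)} = \sqrt{2 o} = \sqrt{2} \sqrt{o}$)
$t{\left(d \right)} = -4 + d$ ($t{\left(d \right)} = d - 4 = -4 + d$)
$J{\left(B,n \right)} = 2 + \frac{B}{2} - \frac{\sqrt{2} \sqrt{B}}{2}$ ($J{\left(B,n \right)} = - \frac{\left(-4 + \sqrt{2} \sqrt{B}\right) - B}{2} = - \frac{-4 - B + \sqrt{2} \sqrt{B}}{2} = 2 + \frac{B}{2} - \frac{\sqrt{2} \sqrt{B}}{2}$)
$\left(1091 + \left(J{\left(24,20 \right)} - 426\right) \left(627 - 256\right)\right)^{2} = \left(1091 + \left(\left(2 + \frac{1}{2} \cdot 24 - \frac{\sqrt{2} \sqrt{24}}{2}\right) - 426\right) \left(627 - 256\right)\right)^{2} = \left(1091 + \left(\left(2 + 12 - \frac{\sqrt{2} \cdot 2 \sqrt{6}}{2}\right) - 426\right) 371\right)^{2} = \left(1091 + \left(\left(2 + 12 - 2 \sqrt{3}\right) - 426\right) 371\right)^{2} = \left(1091 + \left(\left(14 - 2 \sqrt{3}\right) - 426\right) 371\right)^{2} = \left(1091 + \left(-412 - 2 \sqrt{3}\right) 371\right)^{2} = \left(1091 - \left(152852 + 742 \sqrt{3}\right)\right)^{2} = \left(-151761 - 742 \sqrt{3}\right)^{2}$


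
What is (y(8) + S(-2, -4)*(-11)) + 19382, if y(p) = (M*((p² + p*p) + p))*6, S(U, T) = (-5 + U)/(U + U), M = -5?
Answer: 61131/4 ≈ 15283.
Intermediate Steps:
S(U, T) = (-5 + U)/(2*U) (S(U, T) = (-5 + U)/((2*U)) = (-5 + U)*(1/(2*U)) = (-5 + U)/(2*U))
y(p) = -60*p² - 30*p (y(p) = -5*((p² + p*p) + p)*6 = -5*((p² + p²) + p)*6 = -5*(2*p² + p)*6 = -5*(p + 2*p²)*6 = (-10*p² - 5*p)*6 = -60*p² - 30*p)
(y(8) + S(-2, -4)*(-11)) + 19382 = (-30*8*(1 + 2*8) + ((½)*(-5 - 2)/(-2))*(-11)) + 19382 = (-30*8*(1 + 16) + ((½)*(-½)*(-7))*(-11)) + 19382 = (-30*8*17 + (7/4)*(-11)) + 19382 = (-4080 - 77/4) + 19382 = -16397/4 + 19382 = 61131/4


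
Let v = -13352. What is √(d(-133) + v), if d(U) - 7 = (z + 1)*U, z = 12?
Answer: I*√15074 ≈ 122.78*I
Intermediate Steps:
d(U) = 7 + 13*U (d(U) = 7 + (12 + 1)*U = 7 + 13*U)
√(d(-133) + v) = √((7 + 13*(-133)) - 13352) = √((7 - 1729) - 13352) = √(-1722 - 13352) = √(-15074) = I*√15074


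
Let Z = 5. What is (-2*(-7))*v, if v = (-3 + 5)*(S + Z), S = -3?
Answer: 56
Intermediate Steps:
v = 4 (v = (-3 + 5)*(-3 + 5) = 2*2 = 4)
(-2*(-7))*v = -2*(-7)*4 = 14*4 = 56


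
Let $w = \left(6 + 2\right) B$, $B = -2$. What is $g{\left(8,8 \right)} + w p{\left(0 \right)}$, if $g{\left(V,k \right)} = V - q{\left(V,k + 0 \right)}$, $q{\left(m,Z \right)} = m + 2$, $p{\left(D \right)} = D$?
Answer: $-2$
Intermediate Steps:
$q{\left(m,Z \right)} = 2 + m$
$g{\left(V,k \right)} = -2$ ($g{\left(V,k \right)} = V - \left(2 + V\right) = -2$)
$w = -16$ ($w = \left(6 + 2\right) \left(-2\right) = 8 \left(-2\right) = -16$)
$g{\left(8,8 \right)} + w p{\left(0 \right)} = -2 - 0 = -2 + 0 = -2$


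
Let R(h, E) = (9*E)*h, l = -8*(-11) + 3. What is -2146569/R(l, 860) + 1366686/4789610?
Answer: -1267839011/458981484 ≈ -2.7623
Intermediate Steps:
l = 91 (l = 88 + 3 = 91)
R(h, E) = 9*E*h
-2146569/R(l, 860) + 1366686/4789610 = -2146569/(9*860*91) + 1366686/4789610 = -2146569/704340 + 1366686*(1/4789610) = -2146569*1/704340 + 683343/2394805 = -715523/234780 + 683343/2394805 = -1267839011/458981484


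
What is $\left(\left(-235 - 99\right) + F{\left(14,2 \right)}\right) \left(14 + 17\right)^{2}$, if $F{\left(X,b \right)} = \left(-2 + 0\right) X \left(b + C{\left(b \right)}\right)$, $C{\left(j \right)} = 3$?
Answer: $-455514$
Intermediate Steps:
$F{\left(X,b \right)} = - 2 X \left(3 + b\right)$ ($F{\left(X,b \right)} = \left(-2 + 0\right) X \left(b + 3\right) = - 2 X \left(3 + b\right)$)
$\left(\left(-235 - 99\right) + F{\left(14,2 \right)}\right) \left(14 + 17\right)^{2} = \left(\left(-235 - 99\right) - 28 \left(3 + 2\right)\right) \left(14 + 17\right)^{2} = \left(-334 - 28 \cdot 5\right) 31^{2} = \left(-334 - 140\right) 961 = \left(-474\right) 961 = -455514$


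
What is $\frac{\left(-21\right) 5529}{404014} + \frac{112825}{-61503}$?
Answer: $- \frac{4055687029}{1911390234} \approx -2.1219$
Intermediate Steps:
$\frac{\left(-21\right) 5529}{404014} + \frac{112825}{-61503} = \left(-116109\right) \frac{1}{404014} + 112825 \left(- \frac{1}{61503}\right) = - \frac{116109}{404014} - \frac{112825}{61503} = - \frac{4055687029}{1911390234}$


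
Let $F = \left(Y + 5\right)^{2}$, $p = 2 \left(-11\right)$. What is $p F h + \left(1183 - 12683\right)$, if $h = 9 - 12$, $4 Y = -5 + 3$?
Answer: $- \frac{20327}{2} \approx -10164.0$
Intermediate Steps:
$p = -22$
$Y = - \frac{1}{2}$ ($Y = \frac{-5 + 3}{4} = \frac{1}{4} \left(-2\right) = - \frac{1}{2} \approx -0.5$)
$h = -3$ ($h = 9 - 12 = -3$)
$F = \frac{81}{4}$ ($F = \left(- \frac{1}{2} + 5\right)^{2} = \left(\frac{9}{2}\right)^{2} = \frac{81}{4} \approx 20.25$)
$p F h + \left(1183 - 12683\right) = \left(-22\right) \frac{81}{4} \left(-3\right) + \left(1183 - 12683\right) = \left(- \frac{891}{2}\right) \left(-3\right) + \left(1183 - 12683\right) = \frac{2673}{2} - 11500 = - \frac{20327}{2}$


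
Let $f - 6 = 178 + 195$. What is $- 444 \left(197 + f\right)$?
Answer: $-255744$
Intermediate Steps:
$f = 379$ ($f = 6 + \left(178 + 195\right) = 6 + 373 = 379$)
$- 444 \left(197 + f\right) = - 444 \left(197 + 379\right) = \left(-444\right) 576 = -255744$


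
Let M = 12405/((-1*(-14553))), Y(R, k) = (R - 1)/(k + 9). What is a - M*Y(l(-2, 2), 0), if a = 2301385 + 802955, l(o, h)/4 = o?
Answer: 15059157475/4851 ≈ 3.1043e+6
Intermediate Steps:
l(o, h) = 4*o
Y(R, k) = (-1 + R)/(9 + k)
M = 4135/4851 (M = 12405/14553 = 12405*(1/14553) = 4135/4851 ≈ 0.85240)
a = 3104340
a - M*Y(l(-2, 2), 0) = 3104340 - 4135*(-1 + 4*(-2))/(9 + 0)/4851 = 3104340 - 4135*(-1 - 8)/9/4851 = 3104340 - 4135*(1/9)*(-9)/4851 = 3104340 - 4135*(-1)/4851 = 3104340 - 1*(-4135/4851) = 3104340 + 4135/4851 = 15059157475/4851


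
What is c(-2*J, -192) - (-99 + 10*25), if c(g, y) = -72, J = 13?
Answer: -223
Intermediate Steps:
c(-2*J, -192) - (-99 + 10*25) = -72 - (-99 + 10*25) = -72 - (-99 + 250) = -72 - 1*151 = -72 - 151 = -223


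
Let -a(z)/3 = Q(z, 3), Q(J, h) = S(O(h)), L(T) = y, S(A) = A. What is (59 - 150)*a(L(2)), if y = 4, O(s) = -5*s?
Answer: -4095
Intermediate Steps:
L(T) = 4
Q(J, h) = -5*h
a(z) = 45 (a(z) = -(-15)*3 = -3*(-15) = 45)
(59 - 150)*a(L(2)) = (59 - 150)*45 = -91*45 = -4095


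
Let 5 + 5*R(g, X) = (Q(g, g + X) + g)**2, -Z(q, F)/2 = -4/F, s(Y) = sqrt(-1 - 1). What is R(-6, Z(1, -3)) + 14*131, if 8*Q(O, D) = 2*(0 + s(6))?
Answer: 73607/40 - 3*I*sqrt(2)/5 ≈ 1840.2 - 0.84853*I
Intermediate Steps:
s(Y) = I*sqrt(2) (s(Y) = sqrt(-2) = I*sqrt(2))
Q(O, D) = I*sqrt(2)/4 (Q(O, D) = (2*(0 + I*sqrt(2)))/8 = (2*(I*sqrt(2)))/8 = (2*I*sqrt(2))/8 = I*sqrt(2)/4)
Z(q, F) = 8/F (Z(q, F) = -(-8)/F = 8/F)
R(g, X) = -1 + (g + I*sqrt(2)/4)**2/5 (R(g, X) = -1 + (I*sqrt(2)/4 + g)**2/5 = -1 + (g + I*sqrt(2)/4)**2/5)
R(-6, Z(1, -3)) + 14*131 = (-1 + (4*(-6) + I*sqrt(2))**2/80) + 14*131 = (-1 + (-24 + I*sqrt(2))**2/80) + 1834 = 1833 + (-24 + I*sqrt(2))**2/80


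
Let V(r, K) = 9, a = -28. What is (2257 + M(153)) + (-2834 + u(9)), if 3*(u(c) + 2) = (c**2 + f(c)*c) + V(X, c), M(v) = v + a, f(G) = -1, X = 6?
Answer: -427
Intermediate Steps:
M(v) = -28 + v (M(v) = v - 28 = -28 + v)
u(c) = 1 - c/3 + c**2/3 (u(c) = -2 + ((c**2 - c) + 9)/3 = -2 + (9 + c**2 - c)/3 = -2 + (3 - c/3 + c**2/3) = 1 - c/3 + c**2/3)
(2257 + M(153)) + (-2834 + u(9)) = (2257 + (-28 + 153)) + (-2834 + (1 - 1/3*9 + (1/3)*9**2)) = (2257 + 125) + (-2834 + (1 - 3 + (1/3)*81)) = 2382 + (-2834 + (1 - 3 + 27)) = 2382 + (-2834 + 25) = 2382 - 2809 = -427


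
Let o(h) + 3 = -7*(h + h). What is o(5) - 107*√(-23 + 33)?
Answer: -73 - 107*√10 ≈ -411.36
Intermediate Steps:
o(h) = -3 - 14*h (o(h) = -3 - 7*(h + h) = -3 - 14*h)
o(5) - 107*√(-23 + 33) = (-3 - 14*5) - 107*√(-23 + 33) = (-3 - 70) - 107*√10 = -73 - 107*√10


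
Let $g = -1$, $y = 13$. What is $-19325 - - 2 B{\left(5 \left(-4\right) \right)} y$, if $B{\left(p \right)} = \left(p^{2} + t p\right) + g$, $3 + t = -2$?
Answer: $-6351$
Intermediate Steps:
$t = -5$ ($t = -3 - 2 = -5$)
$B{\left(p \right)} = -1 + p^{2} - 5 p$ ($B{\left(p \right)} = \left(p^{2} - 5 p\right) - 1 = -1 + p^{2} - 5 p$)
$-19325 - - 2 B{\left(5 \left(-4\right) \right)} y = -19325 - - 2 \left(-1 + \left(5 \left(-4\right)\right)^{2} - 5 \cdot 5 \left(-4\right)\right) 13 = -19325 - - 2 \left(-1 + \left(-20\right)^{2} - -100\right) 13 = -19325 - - 2 \left(-1 + 400 + 100\right) 13 = -19325 - \left(-2\right) 499 \cdot 13 = -19325 - \left(-998\right) 13 = -19325 - -12974 = -19325 + 12974 = -6351$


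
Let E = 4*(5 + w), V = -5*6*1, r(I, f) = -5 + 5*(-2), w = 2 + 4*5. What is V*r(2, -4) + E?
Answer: 558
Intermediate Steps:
w = 22 (w = 2 + 20 = 22)
r(I, f) = -15 (r(I, f) = -5 - 10 = -15)
V = -30 (V = -30*1 = -30)
E = 108 (E = 4*(5 + 22) = 4*27 = 108)
V*r(2, -4) + E = -30*(-15) + 108 = 450 + 108 = 558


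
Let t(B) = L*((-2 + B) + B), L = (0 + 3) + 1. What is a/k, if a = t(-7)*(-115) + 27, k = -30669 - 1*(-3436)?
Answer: -7387/27233 ≈ -0.27125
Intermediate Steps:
L = 4 (L = 3 + 1 = 4)
t(B) = -8 + 8*B (t(B) = 4*((-2 + B) + B) = 4*(-2 + 2*B) = -8 + 8*B)
k = -27233 (k = -30669 + 3436 = -27233)
a = 7387 (a = (-8 + 8*(-7))*(-115) + 27 = (-8 - 56)*(-115) + 27 = -64*(-115) + 27 = 7360 + 27 = 7387)
a/k = 7387/(-27233) = 7387*(-1/27233) = -7387/27233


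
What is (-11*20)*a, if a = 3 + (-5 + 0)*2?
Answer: 1540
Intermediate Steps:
a = -7 (a = 3 - 5*2 = 3 - 10 = -7)
(-11*20)*a = -11*20*(-7) = -220*(-7) = 1540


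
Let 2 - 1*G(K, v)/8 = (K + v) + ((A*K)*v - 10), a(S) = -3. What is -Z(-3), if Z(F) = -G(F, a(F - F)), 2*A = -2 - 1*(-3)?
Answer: 108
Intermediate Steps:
A = 1/2 (A = (-2 - 1*(-3))/2 = (-2 + 3)/2 = (1/2)*1 = 1/2 ≈ 0.50000)
G(K, v) = 96 - 8*K - 8*v - 4*K*v (G(K, v) = 16 - 8*((K + v) + ((K/2)*v - 10)) = 16 - 8*((K + v) + (K*v/2 - 10)) = 16 - 8*((K + v) + (-10 + K*v/2)) = 16 - 8*(-10 + K + v + K*v/2) = 16 + (80 - 8*K - 8*v - 4*K*v) = 96 - 8*K - 8*v - 4*K*v)
Z(F) = -120 - 4*F (Z(F) = -(96 - 8*F - 8*(-3) - 4*F*(-3)) = -(96 - 8*F + 24 + 12*F) = -(120 + 4*F) = -120 - 4*F)
-Z(-3) = -(-120 - 4*(-3)) = -(-120 + 12) = -1*(-108) = 108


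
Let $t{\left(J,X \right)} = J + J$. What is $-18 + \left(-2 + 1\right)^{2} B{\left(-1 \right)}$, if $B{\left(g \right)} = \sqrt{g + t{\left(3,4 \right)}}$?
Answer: $-18 + \sqrt{5} \approx -15.764$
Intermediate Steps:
$t{\left(J,X \right)} = 2 J$
$B{\left(g \right)} = \sqrt{6 + g}$ ($B{\left(g \right)} = \sqrt{g + 2 \cdot 3} = \sqrt{g + 6} = \sqrt{6 + g}$)
$-18 + \left(-2 + 1\right)^{2} B{\left(-1 \right)} = -18 + \left(-2 + 1\right)^{2} \sqrt{6 - 1} = -18 + \left(-1\right)^{2} \sqrt{5} = -18 + 1 \sqrt{5} = -18 + \sqrt{5}$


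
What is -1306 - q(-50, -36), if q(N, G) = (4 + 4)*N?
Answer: -906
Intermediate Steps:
q(N, G) = 8*N
-1306 - q(-50, -36) = -1306 - 8*(-50) = -1306 - 1*(-400) = -1306 + 400 = -906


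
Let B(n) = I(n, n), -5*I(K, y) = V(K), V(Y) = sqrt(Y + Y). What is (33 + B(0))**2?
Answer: 1089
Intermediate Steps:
V(Y) = sqrt(2)*sqrt(Y) (V(Y) = sqrt(2*Y) = sqrt(2)*sqrt(Y))
I(K, y) = -sqrt(2)*sqrt(K)/5
B(n) = -sqrt(2)*sqrt(n)/5
(33 + B(0))**2 = (33 - sqrt(2)*sqrt(0)/5)**2 = (33 - 1/5*sqrt(2)*0)**2 = (33 + 0)**2 = 33**2 = 1089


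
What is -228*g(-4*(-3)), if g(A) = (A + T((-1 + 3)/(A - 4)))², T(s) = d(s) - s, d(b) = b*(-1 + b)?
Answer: -1950825/64 ≈ -30482.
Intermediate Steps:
T(s) = -s + s*(-1 + s) (T(s) = s*(-1 + s) - s = -s + s*(-1 + s))
g(A) = (A + 2*(-2 + 2/(-4 + A))/(-4 + A))² (g(A) = (A + ((-1 + 3)/(A - 4))*(-2 + (-1 + 3)/(A - 4)))² = (A + (2/(-4 + A))*(-2 + 2/(-4 + A)))² = (A + 2*(-2 + 2/(-4 + A))/(-4 + A))²)
-228*g(-4*(-3)) = -228*(-20 + 4*(-4*(-3)) - (-4*(-3))*(-4 - 4*(-3))²)²/(-4 - 4*(-3))⁴ = -228*(-20 + 4*12 - 1*12*(-4 + 12)²)²/(-4 + 12)⁴ = -228*(-20 + 48 - 1*12*8²)²/8⁴ = -57*(-20 + 48 - 1*12*64)²/1024 = -57*(-20 + 48 - 768)²/1024 = -57*(-740)²/1024 = -57*547600/1024 = -228*34225/256 = -1950825/64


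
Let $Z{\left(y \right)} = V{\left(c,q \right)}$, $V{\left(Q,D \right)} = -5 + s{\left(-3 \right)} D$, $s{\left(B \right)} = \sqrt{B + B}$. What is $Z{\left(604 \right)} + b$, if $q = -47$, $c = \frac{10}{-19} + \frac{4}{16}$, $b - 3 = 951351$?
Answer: $951349 - 47 i \sqrt{6} \approx 9.5135 \cdot 10^{5} - 115.13 i$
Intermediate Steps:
$b = 951354$ ($b = 3 + 951351 = 951354$)
$c = - \frac{21}{76}$ ($c = 10 \left(- \frac{1}{19}\right) + 4 \cdot \frac{1}{16} = - \frac{10}{19} + \frac{1}{4} = - \frac{21}{76} \approx -0.27632$)
$s{\left(B \right)} = \sqrt{2} \sqrt{B}$ ($s{\left(B \right)} = \sqrt{2 B} = \sqrt{2} \sqrt{B}$)
$V{\left(Q,D \right)} = -5 + i D \sqrt{6}$ ($V{\left(Q,D \right)} = -5 + \sqrt{2} \sqrt{-3} D = -5 + \sqrt{2} i \sqrt{3} D = -5 + i \sqrt{6} D = -5 + i D \sqrt{6}$)
$Z{\left(y \right)} = -5 - 47 i \sqrt{6}$ ($Z{\left(y \right)} = -5 + i \left(-47\right) \sqrt{6} = -5 - 47 i \sqrt{6}$)
$Z{\left(604 \right)} + b = \left(-5 - 47 i \sqrt{6}\right) + 951354 = 951349 - 47 i \sqrt{6}$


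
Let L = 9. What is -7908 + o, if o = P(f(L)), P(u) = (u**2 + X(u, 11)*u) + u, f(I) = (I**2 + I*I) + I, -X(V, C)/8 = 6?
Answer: 13296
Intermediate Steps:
X(V, C) = -48 (X(V, C) = -8*6 = -48)
f(I) = I + 2*I**2 (f(I) = (I**2 + I**2) + I = 2*I**2 + I = I + 2*I**2)
P(u) = u**2 - 47*u (P(u) = (u**2 - 48*u) + u = u**2 - 47*u)
o = 21204 (o = (9*(1 + 2*9))*(-47 + 9*(1 + 2*9)) = (9*(1 + 18))*(-47 + 9*(1 + 18)) = (9*19)*(-47 + 9*19) = 171*(-47 + 171) = 171*124 = 21204)
-7908 + o = -7908 + 21204 = 13296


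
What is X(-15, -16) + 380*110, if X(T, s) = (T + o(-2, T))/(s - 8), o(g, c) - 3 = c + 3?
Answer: 41801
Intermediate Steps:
o(g, c) = 6 + c (o(g, c) = 3 + (c + 3) = 3 + (3 + c) = 6 + c)
X(T, s) = (6 + 2*T)/(-8 + s) (X(T, s) = (T + (6 + T))/(s - 8) = (6 + 2*T)/(-8 + s))
X(-15, -16) + 380*110 = 2*(3 - 15)/(-8 - 16) + 380*110 = 2*(-12)/(-24) + 41800 = 2*(-1/24)*(-12) + 41800 = 1 + 41800 = 41801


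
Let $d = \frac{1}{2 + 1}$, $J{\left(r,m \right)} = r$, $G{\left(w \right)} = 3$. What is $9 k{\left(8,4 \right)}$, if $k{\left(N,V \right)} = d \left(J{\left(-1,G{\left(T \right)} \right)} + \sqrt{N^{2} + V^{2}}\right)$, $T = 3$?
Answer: $-3 + 12 \sqrt{5} \approx 23.833$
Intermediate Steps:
$d = \frac{1}{3} \approx 0.33333$
$k{\left(N,V \right)} = - \frac{1}{3} + \frac{\sqrt{N^{2} + V^{2}}}{3}$ ($k{\left(N,V \right)} = \frac{-1 + \sqrt{N^{2} + V^{2}}}{3} = - \frac{1}{3} + \frac{\sqrt{N^{2} + V^{2}}}{3}$)
$9 k{\left(8,4 \right)} = 9 \left(- \frac{1}{3} + \frac{\sqrt{8^{2} + 4^{2}}}{3}\right) = 9 \left(- \frac{1}{3} + \frac{\sqrt{64 + 16}}{3}\right) = 9 \left(- \frac{1}{3} + \frac{\sqrt{80}}{3}\right) = 9 \left(- \frac{1}{3} + \frac{4 \sqrt{5}}{3}\right) = -3 + 12 \sqrt{5}$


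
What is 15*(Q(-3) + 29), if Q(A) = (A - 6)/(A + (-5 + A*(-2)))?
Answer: 1005/2 ≈ 502.50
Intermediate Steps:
Q(A) = (-6 + A)/(-5 - A) (Q(A) = (-6 + A)/(A + (-5 - 2*A)) = (-6 + A)/(-5 - A))
15*(Q(-3) + 29) = 15*((6 - 1*(-3))/(5 - 3) + 29) = 15*((6 + 3)/2 + 29) = 15*((1/2)*9 + 29) = 15*(9/2 + 29) = 15*(67/2) = 1005/2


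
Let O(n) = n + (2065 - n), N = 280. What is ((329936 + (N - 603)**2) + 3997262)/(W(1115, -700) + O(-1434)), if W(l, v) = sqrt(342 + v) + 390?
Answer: 10879398785/6027383 - 4431527*I*sqrt(358)/6027383 ≈ 1805.0 - 13.911*I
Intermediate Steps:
O(n) = 2065
W(l, v) = 390 + sqrt(342 + v)
((329936 + (N - 603)**2) + 3997262)/(W(1115, -700) + O(-1434)) = ((329936 + (280 - 603)**2) + 3997262)/((390 + sqrt(342 - 700)) + 2065) = ((329936 + (-323)**2) + 3997262)/((390 + sqrt(-358)) + 2065) = ((329936 + 104329) + 3997262)/((390 + I*sqrt(358)) + 2065) = (434265 + 3997262)/(2455 + I*sqrt(358)) = 4431527/(2455 + I*sqrt(358))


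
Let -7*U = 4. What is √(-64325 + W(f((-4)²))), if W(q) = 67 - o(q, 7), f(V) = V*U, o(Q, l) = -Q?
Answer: I*√3149090/7 ≈ 253.51*I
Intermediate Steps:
U = -4/7 (U = -⅐*4 = -4/7 ≈ -0.57143)
f(V) = -4*V/7 (f(V) = V*(-4/7) = -4*V/7)
W(q) = 67 + q (W(q) = 67 - (-1)*q = 67 + q)
√(-64325 + W(f((-4)²))) = √(-64325 + (67 - 4/7*(-4)²)) = √(-64325 + (67 - 4/7*16)) = √(-64325 + (67 - 64/7)) = √(-64325 + 405/7) = √(-449870/7) = I*√3149090/7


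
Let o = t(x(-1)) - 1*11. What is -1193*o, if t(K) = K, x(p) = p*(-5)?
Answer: 7158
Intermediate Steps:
x(p) = -5*p
o = -6 (o = -5*(-1) - 1*11 = 5 - 11 = -6)
-1193*o = -1193*(-6) = 7158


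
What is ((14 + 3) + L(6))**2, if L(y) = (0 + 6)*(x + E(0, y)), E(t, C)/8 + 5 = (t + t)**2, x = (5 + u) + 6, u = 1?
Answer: 22801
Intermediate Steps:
x = 12 (x = (5 + 1) + 6 = 6 + 6 = 12)
E(t, C) = -40 + 32*t**2 (E(t, C) = -40 + 8*(t + t)**2 = -40 + 8*(2*t)**2 = -40 + 8*(4*t**2) = -40 + 32*t**2)
L(y) = -168 (L(y) = (0 + 6)*(12 + (-40 + 32*0**2)) = 6*(12 + (-40 + 32*0)) = 6*(12 + (-40 + 0)) = 6*(12 - 40) = 6*(-28) = -168)
((14 + 3) + L(6))**2 = ((14 + 3) - 168)**2 = (17 - 168)**2 = (-151)**2 = 22801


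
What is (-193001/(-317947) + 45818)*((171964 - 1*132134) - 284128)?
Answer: -3558906060684806/317947 ≈ -1.1193e+10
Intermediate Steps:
(-193001/(-317947) + 45818)*((171964 - 1*132134) - 284128) = (-193001*(-1/317947) + 45818)*((171964 - 132134) - 284128) = (193001/317947 + 45818)*(39830 - 284128) = (14567888647/317947)*(-244298) = -3558906060684806/317947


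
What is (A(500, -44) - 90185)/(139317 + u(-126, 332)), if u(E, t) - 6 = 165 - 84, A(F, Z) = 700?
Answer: -89485/139404 ≈ -0.64191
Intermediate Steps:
u(E, t) = 87 (u(E, t) = 6 + (165 - 84) = 6 + 81 = 87)
(A(500, -44) - 90185)/(139317 + u(-126, 332)) = (700 - 90185)/(139317 + 87) = -89485/139404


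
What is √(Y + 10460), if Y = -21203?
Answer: I*√10743 ≈ 103.65*I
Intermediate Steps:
√(Y + 10460) = √(-21203 + 10460) = √(-10743) = I*√10743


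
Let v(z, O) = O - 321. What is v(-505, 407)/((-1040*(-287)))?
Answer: 43/149240 ≈ 0.00028813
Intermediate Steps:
v(z, O) = -321 + O
v(-505, 407)/((-1040*(-287))) = (-321 + 407)/((-1040*(-287))) = 86/298480 = 86*(1/298480) = 43/149240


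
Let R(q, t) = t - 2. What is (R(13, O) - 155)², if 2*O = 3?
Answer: 96721/4 ≈ 24180.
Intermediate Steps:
O = 3/2 (O = (½)*3 = 3/2 ≈ 1.5000)
R(q, t) = -2 + t
(R(13, O) - 155)² = ((-2 + 3/2) - 155)² = (-½ - 155)² = (-311/2)² = 96721/4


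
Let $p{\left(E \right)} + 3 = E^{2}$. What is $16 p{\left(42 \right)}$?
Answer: $28176$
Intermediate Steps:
$p{\left(E \right)} = -3 + E^{2}$
$16 p{\left(42 \right)} = 16 \left(-3 + 42^{2}\right) = 16 \left(-3 + 1764\right) = 16 \cdot 1761 = 28176$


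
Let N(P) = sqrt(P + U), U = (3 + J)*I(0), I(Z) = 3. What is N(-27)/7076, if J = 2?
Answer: I*sqrt(3)/3538 ≈ 0.00048956*I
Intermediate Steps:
U = 15 (U = (3 + 2)*3 = 5*3 = 15)
N(P) = sqrt(15 + P) (N(P) = sqrt(P + 15) = sqrt(15 + P))
N(-27)/7076 = sqrt(15 - 27)/7076 = sqrt(-12)*(1/7076) = (2*I*sqrt(3))*(1/7076) = I*sqrt(3)/3538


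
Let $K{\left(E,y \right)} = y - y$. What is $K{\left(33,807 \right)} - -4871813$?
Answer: $4871813$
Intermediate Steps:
$K{\left(E,y \right)} = 0$
$K{\left(33,807 \right)} - -4871813 = 0 - -4871813 = 0 + 4871813 = 4871813$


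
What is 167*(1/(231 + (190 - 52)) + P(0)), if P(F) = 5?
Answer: 308282/369 ≈ 835.45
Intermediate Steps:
167*(1/(231 + (190 - 52)) + P(0)) = 167*(1/(231 + (190 - 52)) + 5) = 167*(1/(231 + 138) + 5) = 167*(1/369 + 5) = 167*(1846/369) = 308282/369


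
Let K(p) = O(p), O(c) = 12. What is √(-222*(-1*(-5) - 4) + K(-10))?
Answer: I*√210 ≈ 14.491*I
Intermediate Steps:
K(p) = 12
√(-222*(-1*(-5) - 4) + K(-10)) = √(-222*(-1*(-5) - 4) + 12) = √(-222*(5 - 4) + 12) = √(-222*1 + 12) = √(-222 + 12) = √(-210) = I*√210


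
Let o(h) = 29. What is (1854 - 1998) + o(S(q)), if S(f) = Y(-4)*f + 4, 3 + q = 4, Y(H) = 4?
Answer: -115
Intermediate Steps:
q = 1 (q = -3 + 4 = 1)
S(f) = 4 + 4*f (S(f) = 4*f + 4 = 4 + 4*f)
(1854 - 1998) + o(S(q)) = (1854 - 1998) + 29 = -144 + 29 = -115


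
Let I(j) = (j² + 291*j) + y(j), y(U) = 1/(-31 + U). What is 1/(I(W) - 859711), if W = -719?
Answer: -750/413984251 ≈ -1.8117e-6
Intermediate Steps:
I(j) = j² + 1/(-31 + j) + 291*j (I(j) = (j² + 291*j) + 1/(-31 + j) = j² + 1/(-31 + j) + 291*j)
1/(I(W) - 859711) = 1/((1 - 719*(-31 - 719)*(291 - 719))/(-31 - 719) - 859711) = 1/((1 - 719*(-750)*(-428))/(-750) - 859711) = 1/(-(1 - 230799000)/750 - 859711) = 1/(-1/750*(-230798999) - 859711) = 1/(230798999/750 - 859711) = 1/(-413984251/750) = -750/413984251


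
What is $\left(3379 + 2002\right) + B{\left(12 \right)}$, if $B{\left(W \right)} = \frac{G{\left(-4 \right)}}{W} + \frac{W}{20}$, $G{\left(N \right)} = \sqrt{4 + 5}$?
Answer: $\frac{107637}{20} \approx 5381.9$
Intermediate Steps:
$G{\left(N \right)} = 3$ ($G{\left(N \right)} = \sqrt{9} = 3$)
$B{\left(W \right)} = \frac{3}{W} + \frac{W}{20}$
$\left(3379 + 2002\right) + B{\left(12 \right)} = \left(3379 + 2002\right) + \left(\frac{3}{12} + \frac{1}{20} \cdot 12\right) = 5381 + \left(3 \cdot \frac{1}{12} + \frac{3}{5}\right) = 5381 + \left(\frac{1}{4} + \frac{3}{5}\right) = 5381 + \frac{17}{20} = \frac{107637}{20}$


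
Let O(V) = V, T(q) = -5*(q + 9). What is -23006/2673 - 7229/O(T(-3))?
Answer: 6210979/26730 ≈ 232.36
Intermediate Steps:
T(q) = -45 - 5*q (T(q) = -5*(9 + q) = -45 - 5*q)
-23006/2673 - 7229/O(T(-3)) = -23006/2673 - 7229/(-45 - 5*(-3)) = -23006*1/2673 - 7229/(-45 + 15) = -23006/2673 - 7229/(-30) = -23006/2673 - 7229*(-1/30) = -23006/2673 + 7229/30 = 6210979/26730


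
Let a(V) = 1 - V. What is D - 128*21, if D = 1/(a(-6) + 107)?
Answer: -306431/114 ≈ -2688.0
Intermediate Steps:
D = 1/114 (D = 1/((1 - 1*(-6)) + 107) = 1/((1 + 6) + 107) = 1/(7 + 107) = 1/114 ≈ 0.0087719)
D - 128*21 = 1/114 - 128*21 = 1/114 - 2688 = -306431/114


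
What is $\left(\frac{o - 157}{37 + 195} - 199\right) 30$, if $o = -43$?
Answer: $- \frac{173880}{29} \approx -5995.9$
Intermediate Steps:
$\left(\frac{o - 157}{37 + 195} - 199\right) 30 = \left(\frac{-43 - 157}{37 + 195} - 199\right) 30 = \left(- \frac{200}{232} - 199\right) 30 = \left(\left(-200\right) \frac{1}{232} - 199\right) 30 = \left(- \frac{25}{29} - 199\right) 30 = \left(- \frac{5796}{29}\right) 30 = - \frac{173880}{29}$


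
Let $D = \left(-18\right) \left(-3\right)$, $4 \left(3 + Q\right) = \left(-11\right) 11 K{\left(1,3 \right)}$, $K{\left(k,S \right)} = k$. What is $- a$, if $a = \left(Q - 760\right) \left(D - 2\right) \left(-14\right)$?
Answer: $-577486$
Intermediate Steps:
$Q = - \frac{133}{4}$ ($Q = -3 + \frac{\left(-11\right) 11 \cdot 1}{4} = -3 + \frac{\left(-121\right) 1}{4} = -3 + \frac{1}{4} \left(-121\right) = -3 - \frac{121}{4} = - \frac{133}{4} \approx -33.25$)
$D = 54$
$a = 577486$ ($a = \left(- \frac{133}{4} - 760\right) \left(54 - 2\right) \left(-14\right) = - \frac{3173 \cdot 52 \left(-14\right)}{4} = \left(- \frac{3173}{4}\right) \left(-728\right) = 577486$)
$- a = \left(-1\right) 577486 = -577486$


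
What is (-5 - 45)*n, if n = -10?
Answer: 500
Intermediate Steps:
(-5 - 45)*n = (-5 - 45)*(-10) = -50*(-10) = 500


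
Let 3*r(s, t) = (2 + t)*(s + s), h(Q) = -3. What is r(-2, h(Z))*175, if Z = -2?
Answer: 700/3 ≈ 233.33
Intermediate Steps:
r(s, t) = 2*s*(2 + t)/3 (r(s, t) = ((2 + t)*(s + s))/3 = ((2 + t)*(2*s))/3 = (2*s*(2 + t))/3 = 2*s*(2 + t)/3)
r(-2, h(Z))*175 = ((⅔)*(-2)*(2 - 3))*175 = ((⅔)*(-2)*(-1))*175 = (4/3)*175 = 700/3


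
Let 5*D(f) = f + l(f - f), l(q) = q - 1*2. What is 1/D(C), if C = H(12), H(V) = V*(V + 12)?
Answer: 5/286 ≈ 0.017483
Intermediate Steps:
l(q) = -2 + q (l(q) = q - 2 = -2 + q)
H(V) = V*(12 + V)
C = 288 (C = 12*(12 + 12) = 12*24 = 288)
D(f) = -2/5 + f/5 (D(f) = (f + (-2 + (f - f)))/5 = (f + (-2 + 0))/5 = (f - 2)/5 = (-2 + f)/5 = -2/5 + f/5)
1/D(C) = 1/(-2/5 + (1/5)*288) = 1/(-2/5 + 288/5) = 1/(286/5) = 5/286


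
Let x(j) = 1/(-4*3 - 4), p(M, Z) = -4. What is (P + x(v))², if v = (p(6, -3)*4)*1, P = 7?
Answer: 12321/256 ≈ 48.129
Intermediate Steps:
v = -16 (v = -4*4*1 = -16*1 = -16)
x(j) = -1/16 (x(j) = 1/(-12 - 4) = 1/(-16) = -1/16)
(P + x(v))² = (7 - 1/16)² = (111/16)² = 12321/256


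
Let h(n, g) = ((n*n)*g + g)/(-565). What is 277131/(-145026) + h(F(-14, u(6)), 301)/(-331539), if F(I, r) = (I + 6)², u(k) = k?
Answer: -1916044608369/1006155662330 ≈ -1.9043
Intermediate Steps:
F(I, r) = (6 + I)²
h(n, g) = -g/565 - g*n²/565 (h(n, g) = (n²*g + g)*(-1/565) = (g*n² + g)*(-1/565) = (g + g*n²)*(-1/565) = -g/565 - g*n²/565)
277131/(-145026) + h(F(-14, u(6)), 301)/(-331539) = 277131/(-145026) - 1/565*301*(1 + ((6 - 14)²)²)/(-331539) = 277131*(-1/145026) - 1/565*301*(1 + ((-8)²)²)*(-1/331539) = -92377/48342 - 1/565*301*(1 + 64²)*(-1/331539) = -92377/48342 - 1/565*301*(1 + 4096)*(-1/331539) = -92377/48342 - 1/565*301*4097*(-1/331539) = -92377/48342 - 1233197/565*(-1/331539) = -92377/48342 + 1233197/187319535 = -1916044608369/1006155662330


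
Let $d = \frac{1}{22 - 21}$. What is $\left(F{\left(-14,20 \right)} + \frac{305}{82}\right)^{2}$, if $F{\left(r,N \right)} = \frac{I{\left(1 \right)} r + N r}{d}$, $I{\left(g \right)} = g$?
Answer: $\frac{566582809}{6724} \approx 84263.0$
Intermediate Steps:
$d = 1$ ($d = 1^{-1} = 1$)
$F{\left(r,N \right)} = r + N r$ ($F{\left(r,N \right)} = \frac{1 r + N r}{1} = \left(r + N r\right) 1 = r + N r$)
$\left(F{\left(-14,20 \right)} + \frac{305}{82}\right)^{2} = \left(- 14 \left(1 + 20\right) + \frac{305}{82}\right)^{2} = \left(\left(-14\right) 21 + 305 \cdot \frac{1}{82}\right)^{2} = \left(-294 + \frac{305}{82}\right)^{2} = \left(- \frac{23803}{82}\right)^{2} = \frac{566582809}{6724}$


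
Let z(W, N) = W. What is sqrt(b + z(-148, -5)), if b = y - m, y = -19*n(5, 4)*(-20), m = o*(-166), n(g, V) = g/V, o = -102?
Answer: 9*I*sqrt(205) ≈ 128.86*I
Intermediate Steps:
m = 16932 (m = -102*(-166) = 16932)
y = 475 (y = -95/4*(-20) = 475)
b = -16457 (b = 475 - 1*16932 = 475 - 16932 = -16457)
sqrt(b + z(-148, -5)) = sqrt(-16457 - 148) = sqrt(-16605) = 9*I*sqrt(205)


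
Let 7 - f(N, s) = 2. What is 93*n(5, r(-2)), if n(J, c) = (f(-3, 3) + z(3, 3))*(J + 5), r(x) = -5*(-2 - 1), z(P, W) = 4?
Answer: 8370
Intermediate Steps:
f(N, s) = 5 (f(N, s) = 7 - 1*2 = 7 - 2 = 5)
r(x) = 15 (r(x) = -5*(-3) = 15)
n(J, c) = 45 + 9*J (n(J, c) = (5 + 4)*(J + 5) = 9*(5 + J) = 45 + 9*J)
93*n(5, r(-2)) = 93*(45 + 9*5) = 93*(45 + 45) = 93*90 = 8370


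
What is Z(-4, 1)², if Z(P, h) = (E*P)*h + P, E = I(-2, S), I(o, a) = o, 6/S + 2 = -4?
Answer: 16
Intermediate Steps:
S = -1 (S = 6/(-2 - 4) = 6/(-6) = 6*(-⅙) = -1)
E = -2
Z(P, h) = P - 2*P*h (Z(P, h) = (-2*P)*h + P = -2*P*h + P = P - 2*P*h)
Z(-4, 1)² = (-4*(1 - 2*1))² = (-4*(1 - 2))² = (-4*(-1))² = 4² = 16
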